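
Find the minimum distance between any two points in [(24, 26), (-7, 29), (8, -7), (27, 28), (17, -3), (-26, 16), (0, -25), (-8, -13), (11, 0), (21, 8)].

Computing all pairwise distances among 10 points:

d((24, 26), (-7, 29)) = 31.1448
d((24, 26), (8, -7)) = 36.6742
d((24, 26), (27, 28)) = 3.6056 <-- minimum
d((24, 26), (17, -3)) = 29.8329
d((24, 26), (-26, 16)) = 50.9902
d((24, 26), (0, -25)) = 56.3649
d((24, 26), (-8, -13)) = 50.448
d((24, 26), (11, 0)) = 29.0689
d((24, 26), (21, 8)) = 18.2483
d((-7, 29), (8, -7)) = 39.0
d((-7, 29), (27, 28)) = 34.0147
d((-7, 29), (17, -3)) = 40.0
d((-7, 29), (-26, 16)) = 23.0217
d((-7, 29), (0, -25)) = 54.4518
d((-7, 29), (-8, -13)) = 42.0119
d((-7, 29), (11, 0)) = 34.1321
d((-7, 29), (21, 8)) = 35.0
d((8, -7), (27, 28)) = 39.8246
d((8, -7), (17, -3)) = 9.8489
d((8, -7), (-26, 16)) = 41.0488
d((8, -7), (0, -25)) = 19.6977
d((8, -7), (-8, -13)) = 17.088
d((8, -7), (11, 0)) = 7.6158
d((8, -7), (21, 8)) = 19.8494
d((27, 28), (17, -3)) = 32.573
d((27, 28), (-26, 16)) = 54.3415
d((27, 28), (0, -25)) = 59.4811
d((27, 28), (-8, -13)) = 53.9073
d((27, 28), (11, 0)) = 32.249
d((27, 28), (21, 8)) = 20.8806
d((17, -3), (-26, 16)) = 47.0106
d((17, -3), (0, -25)) = 27.8029
d((17, -3), (-8, -13)) = 26.9258
d((17, -3), (11, 0)) = 6.7082
d((17, -3), (21, 8)) = 11.7047
d((-26, 16), (0, -25)) = 48.5489
d((-26, 16), (-8, -13)) = 34.1321
d((-26, 16), (11, 0)) = 40.3113
d((-26, 16), (21, 8)) = 47.676
d((0, -25), (-8, -13)) = 14.4222
d((0, -25), (11, 0)) = 27.313
d((0, -25), (21, 8)) = 39.1152
d((-8, -13), (11, 0)) = 23.0217
d((-8, -13), (21, 8)) = 35.805
d((11, 0), (21, 8)) = 12.8062

Closest pair: (24, 26) and (27, 28) with distance 3.6056

The closest pair is (24, 26) and (27, 28) with Euclidean distance 3.6056. For 10 points, brute-force pairwise comparison is shown above. For large n, the divide-and-conquer algorithm (sort by x, recurse on halves, check the dividing strip) achieves O(n log n).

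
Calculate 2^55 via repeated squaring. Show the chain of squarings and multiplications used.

Computing 2^55 by squaring (build up from 2^1; each line after the first costs one multiplication):

2^1 = 2
2^2 = (2^1)^2 = 2^2 = 4
2^3 = 2 * 2^2 = 2 * 4 = 8
2^6 = (2^3)^2 = 8^2 = 64
2^12 = (2^6)^2 = 64^2 = 4096
2^13 = 2 * 2^12 = 2 * 4096 = 8192
2^26 = (2^13)^2 = 8192^2 = 67108864
2^27 = 2 * 2^26 = 2 * 67108864 = 134217728
2^54 = (2^27)^2 = 134217728^2 = 18014398509481984
2^55 = 2 * 2^54 = 2 * 18014398509481984 = 36028797018963968

Result: 36028797018963968
Multiplications needed: 9 (9 lines after 2^1)

2^55 = 36028797018963968. Using exponentiation by squaring, this requires 9 multiplications. The key idea: if the exponent is even, square the half-power; if odd, multiply by the base once.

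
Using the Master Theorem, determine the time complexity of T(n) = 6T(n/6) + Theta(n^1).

Master Theorem for T(n) = 6T(n/6) + O(n^1):

a = 6, b = 6, c = 1
log_b(a) = log_6(6) = 1.0000

Case 2: c = 1 = log_6(6) = 1.0000
T(n) = O(n^1 log n) = O(n log n)

For T(n) = 6T(n/6) + O(n^1): log_6(6) = 1.0000. This is Case 2 of the Master Theorem (c = log_b(a), equal work at all levels), giving O(n log n).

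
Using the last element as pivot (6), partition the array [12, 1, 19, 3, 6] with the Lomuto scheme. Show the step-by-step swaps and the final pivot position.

Lomuto partition with pivot = 6:

Initial array: [12, 1, 19, 3, 6]

arr[0]=12 > 6: no swap
arr[1]=1 <= 6: swap with position 0, array becomes [1, 12, 19, 3, 6]
arr[2]=19 > 6: no swap
arr[3]=3 <= 6: swap with position 1, array becomes [1, 3, 19, 12, 6]

Place pivot at position 2: [1, 3, 6, 12, 19]
Pivot position: 2

After partitioning with pivot 6, the array becomes [1, 3, 6, 12, 19]. The pivot is placed at index 2. All elements to the left of the pivot are <= 6, and all elements to the right are > 6.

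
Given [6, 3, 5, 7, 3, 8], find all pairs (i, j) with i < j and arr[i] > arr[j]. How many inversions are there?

Finding inversions in [6, 3, 5, 7, 3, 8]:

(0, 1): arr[0]=6 > arr[1]=3
(0, 2): arr[0]=6 > arr[2]=5
(0, 4): arr[0]=6 > arr[4]=3
(2, 4): arr[2]=5 > arr[4]=3
(3, 4): arr[3]=7 > arr[4]=3

Total inversions: 5

The array has 5 inversion(s): (0,1), (0,2), (0,4), (2,4), (3,4). Each pair (i,j) satisfies i < j and arr[i] > arr[j].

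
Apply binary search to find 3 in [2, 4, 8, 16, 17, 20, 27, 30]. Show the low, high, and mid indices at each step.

Binary search for 3 in [2, 4, 8, 16, 17, 20, 27, 30]:

lo=0, hi=7, mid=3, arr[mid]=16 -> 16 > 3, search left half
lo=0, hi=2, mid=1, arr[mid]=4 -> 4 > 3, search left half
lo=0, hi=0, mid=0, arr[mid]=2 -> 2 < 3, search right half
lo=1 > hi=0, target 3 not found

Binary search determines that 3 is not in the array after 3 comparisons. The search space was exhausted without finding the target.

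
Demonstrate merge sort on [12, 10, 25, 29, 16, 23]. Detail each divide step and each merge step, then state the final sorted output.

Merge sort trace:

Split: [12, 10, 25, 29, 16, 23] -> [12, 10, 25] and [29, 16, 23]
  Split: [12, 10, 25] -> [12] and [10, 25]
    Split: [10, 25] -> [10] and [25]
    Merge: [10] + [25] -> [10, 25]
  Merge: [12] + [10, 25] -> [10, 12, 25]
  Split: [29, 16, 23] -> [29] and [16, 23]
    Split: [16, 23] -> [16] and [23]
    Merge: [16] + [23] -> [16, 23]
  Merge: [29] + [16, 23] -> [16, 23, 29]
Merge: [10, 12, 25] + [16, 23, 29] -> [10, 12, 16, 23, 25, 29]

Final sorted array: [10, 12, 16, 23, 25, 29]

The merge sort proceeds by recursively splitting the array and merging sorted halves.
After all merges, the sorted array is [10, 12, 16, 23, 25, 29].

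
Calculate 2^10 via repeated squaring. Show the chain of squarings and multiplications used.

Computing 2^10 by squaring (build up from 2^1; each line after the first costs one multiplication):

2^1 = 2
2^2 = (2^1)^2 = 2^2 = 4
2^4 = (2^2)^2 = 4^2 = 16
2^5 = 2 * 2^4 = 2 * 16 = 32
2^10 = (2^5)^2 = 32^2 = 1024

Result: 1024
Multiplications needed: 4 (4 lines after 2^1)

2^10 = 1024. Using exponentiation by squaring, this requires 4 multiplications. The key idea: if the exponent is even, square the half-power; if odd, multiply by the base once.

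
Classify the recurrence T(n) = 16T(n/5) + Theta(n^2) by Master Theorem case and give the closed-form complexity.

Master Theorem for T(n) = 16T(n/5) + O(n^2):

a = 16, b = 5, c = 2
log_b(a) = log_5(16) = 1.7227

Case 3: c = 2 > log_5(16) = 1.7227
T(n) = O(n^2) = O(n^2)

For T(n) = 16T(n/5) + O(n^2): log_5(16) = 1.7227. This is Case 3 of the Master Theorem (c > log_b(a), work dominated by root), giving O(n^2).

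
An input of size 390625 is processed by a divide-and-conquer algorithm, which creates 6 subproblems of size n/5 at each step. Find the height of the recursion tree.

For divide and conquer with division factor 5:

Problem sizes at each level:
Level 0: 390625
Level 1: 78125
Level 2: 15625
Level 3: 3125
Level 4: 625
Level 5: 125
Level 6: 25
Level 7: 5
Level 8: 1

The root is level 0 and the size-1 base case is level 8 (the tree spans levels 0 through 8, i.e. 9 levels counting the root), so the depth is the number of divisions: log_5(390625) = 8

The recursion tree depth is log_5(390625) = 8. At each level, the problem size is divided by 5, so it takes 8 divisions to reduce to a base case of size 1. The algorithm makes 6 recursive calls at each level.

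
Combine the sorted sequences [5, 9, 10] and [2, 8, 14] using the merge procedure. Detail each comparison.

Merging process:

Compare 5 vs 2: take 2 from right. Merged: [2]
Compare 5 vs 8: take 5 from left. Merged: [2, 5]
Compare 9 vs 8: take 8 from right. Merged: [2, 5, 8]
Compare 9 vs 14: take 9 from left. Merged: [2, 5, 8, 9]
Compare 10 vs 14: take 10 from left. Merged: [2, 5, 8, 9, 10]
Append remaining from right: [14]. Merged: [2, 5, 8, 9, 10, 14]

Final merged array: [2, 5, 8, 9, 10, 14]
Total comparisons: 5

The merged array is [2, 5, 8, 9, 10, 14], requiring 5 comparisons. The merge step runs in O(n) time where n is the total number of elements.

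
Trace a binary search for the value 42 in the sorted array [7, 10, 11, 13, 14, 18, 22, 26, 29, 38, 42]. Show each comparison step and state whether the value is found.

Binary search for 42 in [7, 10, 11, 13, 14, 18, 22, 26, 29, 38, 42]:

lo=0, hi=10, mid=5, arr[mid]=18 -> 18 < 42, search right half
lo=6, hi=10, mid=8, arr[mid]=29 -> 29 < 42, search right half
lo=9, hi=10, mid=9, arr[mid]=38 -> 38 < 42, search right half
lo=10, hi=10, mid=10, arr[mid]=42 -> Found target at index 10!

Binary search finds 42 at index 10 after 4 comparisons. The search repeatedly halves the search space by comparing with the middle element.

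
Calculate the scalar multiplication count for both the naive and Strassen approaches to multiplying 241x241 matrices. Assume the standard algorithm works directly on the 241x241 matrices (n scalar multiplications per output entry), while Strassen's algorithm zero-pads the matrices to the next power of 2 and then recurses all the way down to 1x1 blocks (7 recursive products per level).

Matrix multiplication for 241x241 matrices:

Strassen's algorithm requires power-of-2 dimensions. Pad 241x241 to 256x256 (next power of 2).

Standard algorithm: 241^3 = 13997521 multiplications
Strassen's algorithm: 7^(log2(256)) = 7^8 = 5764801 multiplications
Savings: 13997521 - 5764801 = 8232720 multiplications

Standard: 13997521 multiplications (241^3). Strassen: 5764801 multiplications (7^8, after padding to 256x256). Strassen reduces 8 recursive multiplications to 7 at each level.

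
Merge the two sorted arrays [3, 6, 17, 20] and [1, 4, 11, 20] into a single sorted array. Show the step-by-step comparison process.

Merging process:

Compare 3 vs 1: take 1 from right. Merged: [1]
Compare 3 vs 4: take 3 from left. Merged: [1, 3]
Compare 6 vs 4: take 4 from right. Merged: [1, 3, 4]
Compare 6 vs 11: take 6 from left. Merged: [1, 3, 4, 6]
Compare 17 vs 11: take 11 from right. Merged: [1, 3, 4, 6, 11]
Compare 17 vs 20: take 17 from left. Merged: [1, 3, 4, 6, 11, 17]
Compare 20 vs 20: take 20 from left. Merged: [1, 3, 4, 6, 11, 17, 20]
Append remaining from right: [20]. Merged: [1, 3, 4, 6, 11, 17, 20, 20]

Final merged array: [1, 3, 4, 6, 11, 17, 20, 20]
Total comparisons: 7

The merged array is [1, 3, 4, 6, 11, 17, 20, 20], requiring 7 comparisons. The merge step runs in O(n) time where n is the total number of elements.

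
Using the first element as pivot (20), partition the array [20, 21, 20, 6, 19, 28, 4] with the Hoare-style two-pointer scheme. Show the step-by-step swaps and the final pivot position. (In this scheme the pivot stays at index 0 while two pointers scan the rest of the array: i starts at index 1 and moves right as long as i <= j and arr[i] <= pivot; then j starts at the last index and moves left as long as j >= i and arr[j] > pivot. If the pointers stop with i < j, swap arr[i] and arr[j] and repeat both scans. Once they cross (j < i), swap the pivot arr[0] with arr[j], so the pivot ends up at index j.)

Hoare-style two-pointer partition with pivot = 20:

Initial array: [20, 21, 20, 6, 19, 28, 4]

Pointers start at i = 1, j = 6.
i stops at index 1 (arr[1]=21 > 20), j stops at index 6 (arr[6]=4 <= 20): swap arr[1] and arr[6], array becomes [20, 4, 20, 6, 19, 28, 21]
i ends at 5, j ends at 4: the pointers have crossed (j < i), so scanning stops.

Swap pivot arr[0] with arr[4] to place pivot at position 4: [19, 4, 20, 6, 20, 28, 21]
Pivot position: 4

After partitioning with pivot 20, the array becomes [19, 4, 20, 6, 20, 28, 21]. The pivot is placed at index 4. All elements to the left of the pivot are <= 20, and all elements to the right are > 20.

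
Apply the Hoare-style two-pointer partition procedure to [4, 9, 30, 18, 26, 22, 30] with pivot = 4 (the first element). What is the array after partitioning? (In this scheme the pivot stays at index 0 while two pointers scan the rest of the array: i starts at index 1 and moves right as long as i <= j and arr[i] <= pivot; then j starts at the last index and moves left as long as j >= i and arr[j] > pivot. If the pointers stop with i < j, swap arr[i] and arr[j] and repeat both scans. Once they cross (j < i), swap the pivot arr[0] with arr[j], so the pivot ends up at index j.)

Hoare-style two-pointer partition with pivot = 4:

Initial array: [4, 9, 30, 18, 26, 22, 30]

Pointers start at i = 1, j = 6.
i ends at 1, j ends at 0: the pointers have crossed (j < i), so scanning stops.

j = 0, so swapping arr[0] with arr[j] leaves the pivot at position 0: [4, 9, 30, 18, 26, 22, 30]
Pivot position: 0

After partitioning with pivot 4, the array becomes [4, 9, 30, 18, 26, 22, 30]. The pivot is placed at index 0. All elements to the left of the pivot are <= 4, and all elements to the right are > 4.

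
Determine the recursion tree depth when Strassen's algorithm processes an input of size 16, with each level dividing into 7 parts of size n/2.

For divide and conquer with division factor 2:

Problem sizes at each level:
Level 0: 16
Level 1: 8
Level 2: 4
Level 3: 2
Level 4: 1

The root is level 0 and the size-1 base case is level 4 (the tree spans levels 0 through 4, i.e. 5 levels counting the root), so the depth is the number of divisions: log_2(16) = 4

The recursion tree depth is log_2(16) = 4. At each level, the problem size is divided by 2, so it takes 4 divisions to reduce to a base case of size 1. The algorithm makes 7 recursive calls at each level.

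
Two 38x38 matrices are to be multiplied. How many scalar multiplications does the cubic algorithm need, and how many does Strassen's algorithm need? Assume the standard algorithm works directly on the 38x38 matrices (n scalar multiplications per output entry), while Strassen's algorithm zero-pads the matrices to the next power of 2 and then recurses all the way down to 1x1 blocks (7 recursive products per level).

Matrix multiplication for 38x38 matrices:

Strassen's algorithm requires power-of-2 dimensions. Pad 38x38 to 64x64 (next power of 2).

Standard algorithm: 38^3 = 54872 multiplications
Strassen's algorithm: 7^(log2(64)) = 7^6 = 117649 multiplications
Difference: 54872 - 117649 = -62777 (Strassen uses MORE here due to padding overhead — for small or just-over-power-of-2 n, padding can outweigh the per-level savings)

Standard: 54872 multiplications (38^3). Strassen: 117649 multiplications (7^6, after padding to 64x64). Strassen reduces 8 recursive multiplications to 7 at each level.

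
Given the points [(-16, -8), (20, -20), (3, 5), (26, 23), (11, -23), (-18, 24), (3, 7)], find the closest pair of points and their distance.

Computing all pairwise distances among 7 points:

d((-16, -8), (20, -20)) = 37.9473
d((-16, -8), (3, 5)) = 23.0217
d((-16, -8), (26, 23)) = 52.2015
d((-16, -8), (11, -23)) = 30.8869
d((-16, -8), (-18, 24)) = 32.0624
d((-16, -8), (3, 7)) = 24.2074
d((20, -20), (3, 5)) = 30.2324
d((20, -20), (26, 23)) = 43.4166
d((20, -20), (11, -23)) = 9.4868
d((20, -20), (-18, 24)) = 58.1378
d((20, -20), (3, 7)) = 31.9061
d((3, 5), (26, 23)) = 29.2062
d((3, 5), (11, -23)) = 29.1204
d((3, 5), (-18, 24)) = 28.3196
d((3, 5), (3, 7)) = 2.0 <-- minimum
d((26, 23), (11, -23)) = 48.3839
d((26, 23), (-18, 24)) = 44.0114
d((26, 23), (3, 7)) = 28.0179
d((11, -23), (-18, 24)) = 55.2268
d((11, -23), (3, 7)) = 31.0483
d((-18, 24), (3, 7)) = 27.0185

Closest pair: (3, 5) and (3, 7) with distance 2.0

The closest pair is (3, 5) and (3, 7) with Euclidean distance 2.0. For 7 points, brute-force pairwise comparison is shown above. For large n, the divide-and-conquer algorithm (sort by x, recurse on halves, check the dividing strip) achieves O(n log n).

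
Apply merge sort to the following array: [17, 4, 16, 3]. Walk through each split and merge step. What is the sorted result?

Merge sort trace:

Split: [17, 4, 16, 3] -> [17, 4] and [16, 3]
  Split: [17, 4] -> [17] and [4]
  Merge: [17] + [4] -> [4, 17]
  Split: [16, 3] -> [16] and [3]
  Merge: [16] + [3] -> [3, 16]
Merge: [4, 17] + [3, 16] -> [3, 4, 16, 17]

Final sorted array: [3, 4, 16, 17]

The merge sort proceeds by recursively splitting the array and merging sorted halves.
After all merges, the sorted array is [3, 4, 16, 17].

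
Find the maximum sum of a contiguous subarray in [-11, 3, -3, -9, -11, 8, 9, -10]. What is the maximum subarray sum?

Using Kadane's algorithm on [-11, 3, -3, -9, -11, 8, 9, -10]:

Scanning through the array:
Position 1 (value 3): max_ending_here = 3, max_so_far = 3
Position 2 (value -3): max_ending_here = 0, max_so_far = 3
Position 3 (value -9): max_ending_here = -9, max_so_far = 3
Position 4 (value -11): max_ending_here = -11, max_so_far = 3
Position 5 (value 8): max_ending_here = 8, max_so_far = 8
Position 6 (value 9): max_ending_here = 17, max_so_far = 17
Position 7 (value -10): max_ending_here = 7, max_so_far = 17

Maximum subarray: [8, 9]
Maximum sum: 17

The maximum subarray is [8, 9] with sum 17. This subarray runs from index 5 to index 6.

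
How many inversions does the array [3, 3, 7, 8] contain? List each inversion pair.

Finding inversions in [3, 3, 7, 8]:


Total inversions: 0

The array has 0 inversions. It is already sorted.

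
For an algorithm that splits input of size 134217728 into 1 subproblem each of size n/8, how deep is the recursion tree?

For divide and conquer with division factor 8:

Problem sizes at each level:
Level 0: 134217728
Level 1: 16777216
Level 2: 2097152
Level 3: 262144
Level 4: 32768
Level 5: 4096
Level 6: 512
Level 7: 64
Level 8: 8
Level 9: 1

The root is level 0 and the size-1 base case is level 9 (the tree spans levels 0 through 9, i.e. 10 levels counting the root), so the depth is the number of divisions: log_8(134217728) = 9

The recursion tree depth is log_8(134217728) = 9. At each level, the problem size is divided by 8, so it takes 9 divisions to reduce to a base case of size 1. The algorithm makes 1 recursive call at each level.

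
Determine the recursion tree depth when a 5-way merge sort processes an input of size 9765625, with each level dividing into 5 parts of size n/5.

For divide and conquer with division factor 5:

Problem sizes at each level:
Level 0: 9765625
Level 1: 1953125
Level 2: 390625
Level 3: 78125
Level 4: 15625
Level 5: 3125
Level 6: 625
Level 7: 125
Level 8: 25
Level 9: 5
Level 10: 1

The root is level 0 and the size-1 base case is level 10 (the tree spans levels 0 through 10, i.e. 11 levels counting the root), so the depth is the number of divisions: log_5(9765625) = 10

The recursion tree depth is log_5(9765625) = 10. At each level, the problem size is divided by 5, so it takes 10 divisions to reduce to a base case of size 1. The algorithm makes 5 recursive calls at each level.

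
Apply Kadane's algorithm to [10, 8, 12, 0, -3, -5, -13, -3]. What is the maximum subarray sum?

Using Kadane's algorithm on [10, 8, 12, 0, -3, -5, -13, -3]:

Scanning through the array:
Position 1 (value 8): max_ending_here = 18, max_so_far = 18
Position 2 (value 12): max_ending_here = 30, max_so_far = 30
Position 3 (value 0): max_ending_here = 30, max_so_far = 30
Position 4 (value -3): max_ending_here = 27, max_so_far = 30
Position 5 (value -5): max_ending_here = 22, max_so_far = 30
Position 6 (value -13): max_ending_here = 9, max_so_far = 30
Position 7 (value -3): max_ending_here = 6, max_so_far = 30

Maximum subarray: [10, 8, 12]
Maximum sum: 30

The maximum subarray is [10, 8, 12] with sum 30. This subarray runs from index 0 to index 2.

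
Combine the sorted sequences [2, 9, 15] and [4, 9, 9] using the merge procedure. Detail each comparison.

Merging process:

Compare 2 vs 4: take 2 from left. Merged: [2]
Compare 9 vs 4: take 4 from right. Merged: [2, 4]
Compare 9 vs 9: take 9 from left. Merged: [2, 4, 9]
Compare 15 vs 9: take 9 from right. Merged: [2, 4, 9, 9]
Compare 15 vs 9: take 9 from right. Merged: [2, 4, 9, 9, 9]
Append remaining from left: [15]. Merged: [2, 4, 9, 9, 9, 15]

Final merged array: [2, 4, 9, 9, 9, 15]
Total comparisons: 5

The merged array is [2, 4, 9, 9, 9, 15], requiring 5 comparisons. The merge step runs in O(n) time where n is the total number of elements.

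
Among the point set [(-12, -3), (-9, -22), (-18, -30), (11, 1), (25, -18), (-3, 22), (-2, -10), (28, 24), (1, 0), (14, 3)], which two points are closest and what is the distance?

Computing all pairwise distances among 10 points:

d((-12, -3), (-9, -22)) = 19.2354
d((-12, -3), (-18, -30)) = 27.6586
d((-12, -3), (11, 1)) = 23.3452
d((-12, -3), (25, -18)) = 39.9249
d((-12, -3), (-3, 22)) = 26.5707
d((-12, -3), (-2, -10)) = 12.2066
d((-12, -3), (28, 24)) = 48.2597
d((-12, -3), (1, 0)) = 13.3417
d((-12, -3), (14, 3)) = 26.6833
d((-9, -22), (-18, -30)) = 12.0416
d((-9, -22), (11, 1)) = 30.4795
d((-9, -22), (25, -18)) = 34.2345
d((-9, -22), (-3, 22)) = 44.4072
d((-9, -22), (-2, -10)) = 13.8924
d((-9, -22), (28, 24)) = 59.0339
d((-9, -22), (1, 0)) = 24.1661
d((-9, -22), (14, 3)) = 33.9706
d((-18, -30), (11, 1)) = 42.45
d((-18, -30), (25, -18)) = 44.643
d((-18, -30), (-3, 22)) = 54.1202
d((-18, -30), (-2, -10)) = 25.6125
d((-18, -30), (28, 24)) = 70.9366
d((-18, -30), (1, 0)) = 35.5106
d((-18, -30), (14, 3)) = 45.9674
d((11, 1), (25, -18)) = 23.6008
d((11, 1), (-3, 22)) = 25.2389
d((11, 1), (-2, -10)) = 17.0294
d((11, 1), (28, 24)) = 28.6007
d((11, 1), (1, 0)) = 10.0499
d((11, 1), (14, 3)) = 3.6056 <-- minimum
d((25, -18), (-3, 22)) = 48.8262
d((25, -18), (-2, -10)) = 28.1603
d((25, -18), (28, 24)) = 42.107
d((25, -18), (1, 0)) = 30.0
d((25, -18), (14, 3)) = 23.7065
d((-3, 22), (-2, -10)) = 32.0156
d((-3, 22), (28, 24)) = 31.0644
d((-3, 22), (1, 0)) = 22.3607
d((-3, 22), (14, 3)) = 25.4951
d((-2, -10), (28, 24)) = 45.3431
d((-2, -10), (1, 0)) = 10.4403
d((-2, -10), (14, 3)) = 20.6155
d((28, 24), (1, 0)) = 36.1248
d((28, 24), (14, 3)) = 25.2389
d((1, 0), (14, 3)) = 13.3417

Closest pair: (11, 1) and (14, 3) with distance 3.6056

The closest pair is (11, 1) and (14, 3) with Euclidean distance 3.6056. For 10 points, brute-force pairwise comparison is shown above. For large n, the divide-and-conquer algorithm (sort by x, recurse on halves, check the dividing strip) achieves O(n log n).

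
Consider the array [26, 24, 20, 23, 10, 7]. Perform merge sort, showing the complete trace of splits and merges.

Merge sort trace:

Split: [26, 24, 20, 23, 10, 7] -> [26, 24, 20] and [23, 10, 7]
  Split: [26, 24, 20] -> [26] and [24, 20]
    Split: [24, 20] -> [24] and [20]
    Merge: [24] + [20] -> [20, 24]
  Merge: [26] + [20, 24] -> [20, 24, 26]
  Split: [23, 10, 7] -> [23] and [10, 7]
    Split: [10, 7] -> [10] and [7]
    Merge: [10] + [7] -> [7, 10]
  Merge: [23] + [7, 10] -> [7, 10, 23]
Merge: [20, 24, 26] + [7, 10, 23] -> [7, 10, 20, 23, 24, 26]

Final sorted array: [7, 10, 20, 23, 24, 26]

The merge sort proceeds by recursively splitting the array and merging sorted halves.
After all merges, the sorted array is [7, 10, 20, 23, 24, 26].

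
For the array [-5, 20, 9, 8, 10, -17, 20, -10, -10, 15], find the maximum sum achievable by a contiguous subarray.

Using Kadane's algorithm on [-5, 20, 9, 8, 10, -17, 20, -10, -10, 15]:

Scanning through the array:
Position 1 (value 20): max_ending_here = 20, max_so_far = 20
Position 2 (value 9): max_ending_here = 29, max_so_far = 29
Position 3 (value 8): max_ending_here = 37, max_so_far = 37
Position 4 (value 10): max_ending_here = 47, max_so_far = 47
Position 5 (value -17): max_ending_here = 30, max_so_far = 47
Position 6 (value 20): max_ending_here = 50, max_so_far = 50
Position 7 (value -10): max_ending_here = 40, max_so_far = 50
Position 8 (value -10): max_ending_here = 30, max_so_far = 50
Position 9 (value 15): max_ending_here = 45, max_so_far = 50

Maximum subarray: [20, 9, 8, 10, -17, 20]
Maximum sum: 50

The maximum subarray is [20, 9, 8, 10, -17, 20] with sum 50. This subarray runs from index 1 to index 6.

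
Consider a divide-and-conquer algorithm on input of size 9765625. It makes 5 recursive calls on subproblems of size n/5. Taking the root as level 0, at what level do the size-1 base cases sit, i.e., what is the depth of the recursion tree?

For divide and conquer with division factor 5:

Problem sizes at each level:
Level 0: 9765625
Level 1: 1953125
Level 2: 390625
Level 3: 78125
Level 4: 15625
Level 5: 3125
Level 6: 625
Level 7: 125
Level 8: 25
Level 9: 5
Level 10: 1

The root is level 0 and the size-1 base case is level 10 (the tree spans levels 0 through 10, i.e. 11 levels counting the root), so the depth is the number of divisions: log_5(9765625) = 10

The recursion tree depth is log_5(9765625) = 10. At each level, the problem size is divided by 5, so it takes 10 divisions to reduce to a base case of size 1. The algorithm makes 5 recursive calls at each level.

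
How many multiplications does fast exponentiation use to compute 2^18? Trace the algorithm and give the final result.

Computing 2^18 by squaring (build up from 2^1; each line after the first costs one multiplication):

2^1 = 2
2^2 = (2^1)^2 = 2^2 = 4
2^4 = (2^2)^2 = 4^2 = 16
2^8 = (2^4)^2 = 16^2 = 256
2^9 = 2 * 2^8 = 2 * 256 = 512
2^18 = (2^9)^2 = 512^2 = 262144

Result: 262144
Multiplications needed: 5 (5 lines after 2^1)

2^18 = 262144. Using exponentiation by squaring, this requires 5 multiplications. The key idea: if the exponent is even, square the half-power; if odd, multiply by the base once.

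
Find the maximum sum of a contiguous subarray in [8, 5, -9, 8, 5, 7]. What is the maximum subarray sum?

Using Kadane's algorithm on [8, 5, -9, 8, 5, 7]:

Scanning through the array:
Position 1 (value 5): max_ending_here = 13, max_so_far = 13
Position 2 (value -9): max_ending_here = 4, max_so_far = 13
Position 3 (value 8): max_ending_here = 12, max_so_far = 13
Position 4 (value 5): max_ending_here = 17, max_so_far = 17
Position 5 (value 7): max_ending_here = 24, max_so_far = 24

Maximum subarray: [8, 5, -9, 8, 5, 7]
Maximum sum: 24

The maximum subarray is [8, 5, -9, 8, 5, 7] with sum 24. This subarray runs from index 0 to index 5.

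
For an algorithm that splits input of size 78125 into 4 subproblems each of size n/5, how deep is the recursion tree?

For divide and conquer with division factor 5:

Problem sizes at each level:
Level 0: 78125
Level 1: 15625
Level 2: 3125
Level 3: 625
Level 4: 125
Level 5: 25
Level 6: 5
Level 7: 1

The root is level 0 and the size-1 base case is level 7 (the tree spans levels 0 through 7, i.e. 8 levels counting the root), so the depth is the number of divisions: log_5(78125) = 7

The recursion tree depth is log_5(78125) = 7. At each level, the problem size is divided by 5, so it takes 7 divisions to reduce to a base case of size 1. The algorithm makes 4 recursive calls at each level.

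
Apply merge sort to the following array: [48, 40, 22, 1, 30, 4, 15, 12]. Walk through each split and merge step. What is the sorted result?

Merge sort trace:

Split: [48, 40, 22, 1, 30, 4, 15, 12] -> [48, 40, 22, 1] and [30, 4, 15, 12]
  Split: [48, 40, 22, 1] -> [48, 40] and [22, 1]
    Split: [48, 40] -> [48] and [40]
    Merge: [48] + [40] -> [40, 48]
    Split: [22, 1] -> [22] and [1]
    Merge: [22] + [1] -> [1, 22]
  Merge: [40, 48] + [1, 22] -> [1, 22, 40, 48]
  Split: [30, 4, 15, 12] -> [30, 4] and [15, 12]
    Split: [30, 4] -> [30] and [4]
    Merge: [30] + [4] -> [4, 30]
    Split: [15, 12] -> [15] and [12]
    Merge: [15] + [12] -> [12, 15]
  Merge: [4, 30] + [12, 15] -> [4, 12, 15, 30]
Merge: [1, 22, 40, 48] + [4, 12, 15, 30] -> [1, 4, 12, 15, 22, 30, 40, 48]

Final sorted array: [1, 4, 12, 15, 22, 30, 40, 48]

The merge sort proceeds by recursively splitting the array and merging sorted halves.
After all merges, the sorted array is [1, 4, 12, 15, 22, 30, 40, 48].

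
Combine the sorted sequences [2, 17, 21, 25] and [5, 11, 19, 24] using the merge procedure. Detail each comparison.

Merging process:

Compare 2 vs 5: take 2 from left. Merged: [2]
Compare 17 vs 5: take 5 from right. Merged: [2, 5]
Compare 17 vs 11: take 11 from right. Merged: [2, 5, 11]
Compare 17 vs 19: take 17 from left. Merged: [2, 5, 11, 17]
Compare 21 vs 19: take 19 from right. Merged: [2, 5, 11, 17, 19]
Compare 21 vs 24: take 21 from left. Merged: [2, 5, 11, 17, 19, 21]
Compare 25 vs 24: take 24 from right. Merged: [2, 5, 11, 17, 19, 21, 24]
Append remaining from left: [25]. Merged: [2, 5, 11, 17, 19, 21, 24, 25]

Final merged array: [2, 5, 11, 17, 19, 21, 24, 25]
Total comparisons: 7

The merged array is [2, 5, 11, 17, 19, 21, 24, 25], requiring 7 comparisons. The merge step runs in O(n) time where n is the total number of elements.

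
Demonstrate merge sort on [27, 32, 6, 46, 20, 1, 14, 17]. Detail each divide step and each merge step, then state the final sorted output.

Merge sort trace:

Split: [27, 32, 6, 46, 20, 1, 14, 17] -> [27, 32, 6, 46] and [20, 1, 14, 17]
  Split: [27, 32, 6, 46] -> [27, 32] and [6, 46]
    Split: [27, 32] -> [27] and [32]
    Merge: [27] + [32] -> [27, 32]
    Split: [6, 46] -> [6] and [46]
    Merge: [6] + [46] -> [6, 46]
  Merge: [27, 32] + [6, 46] -> [6, 27, 32, 46]
  Split: [20, 1, 14, 17] -> [20, 1] and [14, 17]
    Split: [20, 1] -> [20] and [1]
    Merge: [20] + [1] -> [1, 20]
    Split: [14, 17] -> [14] and [17]
    Merge: [14] + [17] -> [14, 17]
  Merge: [1, 20] + [14, 17] -> [1, 14, 17, 20]
Merge: [6, 27, 32, 46] + [1, 14, 17, 20] -> [1, 6, 14, 17, 20, 27, 32, 46]

Final sorted array: [1, 6, 14, 17, 20, 27, 32, 46]

The merge sort proceeds by recursively splitting the array and merging sorted halves.
After all merges, the sorted array is [1, 6, 14, 17, 20, 27, 32, 46].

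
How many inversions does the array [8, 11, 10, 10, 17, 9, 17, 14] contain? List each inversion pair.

Finding inversions in [8, 11, 10, 10, 17, 9, 17, 14]:

(1, 2): arr[1]=11 > arr[2]=10
(1, 3): arr[1]=11 > arr[3]=10
(1, 5): arr[1]=11 > arr[5]=9
(2, 5): arr[2]=10 > arr[5]=9
(3, 5): arr[3]=10 > arr[5]=9
(4, 5): arr[4]=17 > arr[5]=9
(4, 7): arr[4]=17 > arr[7]=14
(6, 7): arr[6]=17 > arr[7]=14

Total inversions: 8

The array has 8 inversion(s): (1,2), (1,3), (1,5), (2,5), (3,5), (4,5), (4,7), (6,7). Each pair (i,j) satisfies i < j and arr[i] > arr[j].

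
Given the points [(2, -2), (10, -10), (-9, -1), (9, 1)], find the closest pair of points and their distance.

Computing all pairwise distances among 4 points:

d((2, -2), (10, -10)) = 11.3137
d((2, -2), (-9, -1)) = 11.0454
d((2, -2), (9, 1)) = 7.6158 <-- minimum
d((10, -10), (-9, -1)) = 21.0238
d((10, -10), (9, 1)) = 11.0454
d((-9, -1), (9, 1)) = 18.1108

Closest pair: (2, -2) and (9, 1) with distance 7.6158

The closest pair is (2, -2) and (9, 1) with Euclidean distance 7.6158. For 4 points, brute-force pairwise comparison is shown above. For large n, the divide-and-conquer algorithm (sort by x, recurse on halves, check the dividing strip) achieves O(n log n).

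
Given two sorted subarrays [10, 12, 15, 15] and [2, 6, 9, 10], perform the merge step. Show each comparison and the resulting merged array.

Merging process:

Compare 10 vs 2: take 2 from right. Merged: [2]
Compare 10 vs 6: take 6 from right. Merged: [2, 6]
Compare 10 vs 9: take 9 from right. Merged: [2, 6, 9]
Compare 10 vs 10: take 10 from left. Merged: [2, 6, 9, 10]
Compare 12 vs 10: take 10 from right. Merged: [2, 6, 9, 10, 10]
Append remaining from left: [12, 15, 15]. Merged: [2, 6, 9, 10, 10, 12, 15, 15]

Final merged array: [2, 6, 9, 10, 10, 12, 15, 15]
Total comparisons: 5

The merged array is [2, 6, 9, 10, 10, 12, 15, 15], requiring 5 comparisons. The merge step runs in O(n) time where n is the total number of elements.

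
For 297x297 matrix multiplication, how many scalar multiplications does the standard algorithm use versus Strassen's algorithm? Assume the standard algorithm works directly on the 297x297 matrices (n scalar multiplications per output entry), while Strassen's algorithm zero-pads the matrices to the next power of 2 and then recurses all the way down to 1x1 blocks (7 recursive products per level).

Matrix multiplication for 297x297 matrices:

Strassen's algorithm requires power-of-2 dimensions. Pad 297x297 to 512x512 (next power of 2).

Standard algorithm: 297^3 = 26198073 multiplications
Strassen's algorithm: 7^(log2(512)) = 7^9 = 40353607 multiplications
Difference: 26198073 - 40353607 = -14155534 (Strassen uses MORE here due to padding overhead — for small or just-over-power-of-2 n, padding can outweigh the per-level savings)

Standard: 26198073 multiplications (297^3). Strassen: 40353607 multiplications (7^9, after padding to 512x512). Strassen reduces 8 recursive multiplications to 7 at each level.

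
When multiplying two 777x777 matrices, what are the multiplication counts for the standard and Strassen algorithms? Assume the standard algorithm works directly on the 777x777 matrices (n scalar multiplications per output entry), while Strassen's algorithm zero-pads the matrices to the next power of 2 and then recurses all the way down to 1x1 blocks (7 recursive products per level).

Matrix multiplication for 777x777 matrices:

Strassen's algorithm requires power-of-2 dimensions. Pad 777x777 to 1024x1024 (next power of 2).

Standard algorithm: 777^3 = 469097433 multiplications
Strassen's algorithm: 7^(log2(1024)) = 7^10 = 282475249 multiplications
Savings: 469097433 - 282475249 = 186622184 multiplications

Standard: 469097433 multiplications (777^3). Strassen: 282475249 multiplications (7^10, after padding to 1024x1024). Strassen reduces 8 recursive multiplications to 7 at each level.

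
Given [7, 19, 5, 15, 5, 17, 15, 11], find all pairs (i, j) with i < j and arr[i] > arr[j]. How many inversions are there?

Finding inversions in [7, 19, 5, 15, 5, 17, 15, 11]:

(0, 2): arr[0]=7 > arr[2]=5
(0, 4): arr[0]=7 > arr[4]=5
(1, 2): arr[1]=19 > arr[2]=5
(1, 3): arr[1]=19 > arr[3]=15
(1, 4): arr[1]=19 > arr[4]=5
(1, 5): arr[1]=19 > arr[5]=17
(1, 6): arr[1]=19 > arr[6]=15
(1, 7): arr[1]=19 > arr[7]=11
(3, 4): arr[3]=15 > arr[4]=5
(3, 7): arr[3]=15 > arr[7]=11
(5, 6): arr[5]=17 > arr[6]=15
(5, 7): arr[5]=17 > arr[7]=11
(6, 7): arr[6]=15 > arr[7]=11

Total inversions: 13

The array has 13 inversion(s): (0,2), (0,4), (1,2), (1,3), (1,4), (1,5), (1,6), (1,7), (3,4), (3,7), (5,6), (5,7), (6,7). Each pair (i,j) satisfies i < j and arr[i] > arr[j].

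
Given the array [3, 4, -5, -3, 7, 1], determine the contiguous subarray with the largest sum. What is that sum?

Using Kadane's algorithm on [3, 4, -5, -3, 7, 1]:

Scanning through the array:
Position 1 (value 4): max_ending_here = 7, max_so_far = 7
Position 2 (value -5): max_ending_here = 2, max_so_far = 7
Position 3 (value -3): max_ending_here = -1, max_so_far = 7
Position 4 (value 7): max_ending_here = 7, max_so_far = 7
Position 5 (value 1): max_ending_here = 8, max_so_far = 8

Maximum subarray: [7, 1]
Maximum sum: 8

The maximum subarray is [7, 1] with sum 8. This subarray runs from index 4 to index 5.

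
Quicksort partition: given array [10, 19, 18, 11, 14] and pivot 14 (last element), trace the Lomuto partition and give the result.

Lomuto partition with pivot = 14:

Initial array: [10, 19, 18, 11, 14]

arr[0]=10 <= 14: swap with position 0, array becomes [10, 19, 18, 11, 14]
arr[1]=19 > 14: no swap
arr[2]=18 > 14: no swap
arr[3]=11 <= 14: swap with position 1, array becomes [10, 11, 18, 19, 14]

Place pivot at position 2: [10, 11, 14, 19, 18]
Pivot position: 2

After partitioning with pivot 14, the array becomes [10, 11, 14, 19, 18]. The pivot is placed at index 2. All elements to the left of the pivot are <= 14, and all elements to the right are > 14.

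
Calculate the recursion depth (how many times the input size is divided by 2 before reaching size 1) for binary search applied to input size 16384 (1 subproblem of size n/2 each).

For divide and conquer with division factor 2:

Problem sizes at each level:
Level 0: 16384
Level 1: 8192
Level 2: 4096
Level 3: 2048
Level 4: 1024
Level 5: 512
Level 6: 256
Level 7: 128
Level 8: 64
Level 9: 32
Level 10: 16
Level 11: 8
Level 12: 4
Level 13: 2
Level 14: 1

The root is level 0 and the size-1 base case is level 14 (the tree spans levels 0 through 14, i.e. 15 levels counting the root), so the depth is the number of divisions: log_2(16384) = 14

The recursion tree depth is log_2(16384) = 14. At each level, the problem size is divided by 2, so it takes 14 divisions to reduce to a base case of size 1. The algorithm makes 1 recursive call at each level.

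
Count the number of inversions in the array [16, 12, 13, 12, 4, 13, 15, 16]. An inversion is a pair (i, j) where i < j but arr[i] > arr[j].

Finding inversions in [16, 12, 13, 12, 4, 13, 15, 16]:

(0, 1): arr[0]=16 > arr[1]=12
(0, 2): arr[0]=16 > arr[2]=13
(0, 3): arr[0]=16 > arr[3]=12
(0, 4): arr[0]=16 > arr[4]=4
(0, 5): arr[0]=16 > arr[5]=13
(0, 6): arr[0]=16 > arr[6]=15
(1, 4): arr[1]=12 > arr[4]=4
(2, 3): arr[2]=13 > arr[3]=12
(2, 4): arr[2]=13 > arr[4]=4
(3, 4): arr[3]=12 > arr[4]=4

Total inversions: 10

The array has 10 inversion(s): (0,1), (0,2), (0,3), (0,4), (0,5), (0,6), (1,4), (2,3), (2,4), (3,4). Each pair (i,j) satisfies i < j and arr[i] > arr[j].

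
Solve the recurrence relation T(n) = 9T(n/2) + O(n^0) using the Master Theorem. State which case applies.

Master Theorem for T(n) = 9T(n/2) + O(n^0):

a = 9, b = 2, c = 0
log_b(a) = log_2(9) = 3.1699

Case 1: c = 0 < log_2(9) = 3.1699
T(n) = O(n^(log_2 9))

For T(n) = 9T(n/2) + O(n^0): log_2(9) = 3.1699. This is Case 1 of the Master Theorem (c < log_b(a), work dominated by leaves), giving O(n^(log_2 9)).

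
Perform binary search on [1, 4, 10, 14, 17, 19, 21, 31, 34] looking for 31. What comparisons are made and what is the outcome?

Binary search for 31 in [1, 4, 10, 14, 17, 19, 21, 31, 34]:

lo=0, hi=8, mid=4, arr[mid]=17 -> 17 < 31, search right half
lo=5, hi=8, mid=6, arr[mid]=21 -> 21 < 31, search right half
lo=7, hi=8, mid=7, arr[mid]=31 -> Found target at index 7!

Binary search finds 31 at index 7 after 3 comparisons. The search repeatedly halves the search space by comparing with the middle element.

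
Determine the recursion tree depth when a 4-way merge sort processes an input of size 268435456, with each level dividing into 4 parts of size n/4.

For divide and conquer with division factor 4:

Problem sizes at each level:
Level 0: 268435456
Level 1: 67108864
Level 2: 16777216
Level 3: 4194304
Level 4: 1048576
Level 5: 262144
Level 6: 65536
Level 7: 16384
Level 8: 4096
Level 9: 1024
Level 10: 256
Level 11: 64
Level 12: 16
Level 13: 4
Level 14: 1

The root is level 0 and the size-1 base case is level 14 (the tree spans levels 0 through 14, i.e. 15 levels counting the root), so the depth is the number of divisions: log_4(268435456) = 14

The recursion tree depth is log_4(268435456) = 14. At each level, the problem size is divided by 4, so it takes 14 divisions to reduce to a base case of size 1. The algorithm makes 4 recursive calls at each level.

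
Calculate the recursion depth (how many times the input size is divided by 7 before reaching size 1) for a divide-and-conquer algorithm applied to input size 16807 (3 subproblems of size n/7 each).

For divide and conquer with division factor 7:

Problem sizes at each level:
Level 0: 16807
Level 1: 2401
Level 2: 343
Level 3: 49
Level 4: 7
Level 5: 1

The root is level 0 and the size-1 base case is level 5 (the tree spans levels 0 through 5, i.e. 6 levels counting the root), so the depth is the number of divisions: log_7(16807) = 5

The recursion tree depth is log_7(16807) = 5. At each level, the problem size is divided by 7, so it takes 5 divisions to reduce to a base case of size 1. The algorithm makes 3 recursive calls at each level.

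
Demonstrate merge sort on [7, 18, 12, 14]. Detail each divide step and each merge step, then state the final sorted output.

Merge sort trace:

Split: [7, 18, 12, 14] -> [7, 18] and [12, 14]
  Split: [7, 18] -> [7] and [18]
  Merge: [7] + [18] -> [7, 18]
  Split: [12, 14] -> [12] and [14]
  Merge: [12] + [14] -> [12, 14]
Merge: [7, 18] + [12, 14] -> [7, 12, 14, 18]

Final sorted array: [7, 12, 14, 18]

The merge sort proceeds by recursively splitting the array and merging sorted halves.
After all merges, the sorted array is [7, 12, 14, 18].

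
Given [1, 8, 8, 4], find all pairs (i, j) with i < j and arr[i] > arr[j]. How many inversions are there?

Finding inversions in [1, 8, 8, 4]:

(1, 3): arr[1]=8 > arr[3]=4
(2, 3): arr[2]=8 > arr[3]=4

Total inversions: 2

The array has 2 inversion(s): (1,3), (2,3). Each pair (i,j) satisfies i < j and arr[i] > arr[j].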